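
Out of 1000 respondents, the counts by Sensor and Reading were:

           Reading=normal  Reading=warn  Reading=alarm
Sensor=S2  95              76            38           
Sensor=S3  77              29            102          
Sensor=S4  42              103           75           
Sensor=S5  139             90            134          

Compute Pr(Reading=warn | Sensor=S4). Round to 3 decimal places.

0.468

Total with Sensor=S4: 42 + 103 + 75 = 220.
P(Reading=warn | Sensor=S4) = 103/220 = 0.468.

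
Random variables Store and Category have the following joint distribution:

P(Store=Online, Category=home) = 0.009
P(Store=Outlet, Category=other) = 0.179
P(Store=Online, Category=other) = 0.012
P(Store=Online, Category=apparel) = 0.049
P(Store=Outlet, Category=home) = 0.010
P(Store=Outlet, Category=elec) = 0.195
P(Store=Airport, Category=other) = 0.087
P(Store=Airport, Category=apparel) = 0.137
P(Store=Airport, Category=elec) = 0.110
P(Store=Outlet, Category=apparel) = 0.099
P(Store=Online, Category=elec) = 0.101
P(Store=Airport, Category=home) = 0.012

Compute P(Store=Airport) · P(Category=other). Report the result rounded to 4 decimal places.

0.0962

P(Store=Airport) = 0.137 + 0.110 + 0.012 + 0.087 = 0.346.
P(Category=other) = 0.087 + 0.179 + 0.012 = 0.278.
Product: 0.346 × 0.278 = 0.0962.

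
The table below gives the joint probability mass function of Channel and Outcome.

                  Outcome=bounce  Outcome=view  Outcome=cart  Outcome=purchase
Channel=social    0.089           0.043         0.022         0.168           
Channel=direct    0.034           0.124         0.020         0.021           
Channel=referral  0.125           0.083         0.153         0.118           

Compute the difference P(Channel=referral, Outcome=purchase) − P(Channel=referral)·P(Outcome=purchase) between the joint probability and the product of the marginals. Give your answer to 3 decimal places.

-0.029

P(Channel=referral) = 0.125 + 0.083 + 0.153 + 0.118 = 0.479.
P(Outcome=purchase) = 0.168 + 0.021 + 0.118 = 0.307.
P(Channel=referral, Outcome=purchase) − P(Channel=referral)P(Outcome=purchase) = 0.118 − 0.479×0.307 = -0.029.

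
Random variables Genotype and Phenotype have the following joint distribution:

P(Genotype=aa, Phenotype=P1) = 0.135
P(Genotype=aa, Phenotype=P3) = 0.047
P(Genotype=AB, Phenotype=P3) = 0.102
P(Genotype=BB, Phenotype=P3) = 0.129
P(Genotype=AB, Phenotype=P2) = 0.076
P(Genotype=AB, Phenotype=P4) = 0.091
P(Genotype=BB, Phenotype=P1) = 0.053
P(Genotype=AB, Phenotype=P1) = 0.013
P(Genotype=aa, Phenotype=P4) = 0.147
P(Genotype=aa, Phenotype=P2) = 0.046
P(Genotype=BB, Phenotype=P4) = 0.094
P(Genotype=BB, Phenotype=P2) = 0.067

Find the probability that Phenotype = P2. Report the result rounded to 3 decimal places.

0.189

P(Phenotype=P2) = 0.046 + 0.076 + 0.067 = 0.189.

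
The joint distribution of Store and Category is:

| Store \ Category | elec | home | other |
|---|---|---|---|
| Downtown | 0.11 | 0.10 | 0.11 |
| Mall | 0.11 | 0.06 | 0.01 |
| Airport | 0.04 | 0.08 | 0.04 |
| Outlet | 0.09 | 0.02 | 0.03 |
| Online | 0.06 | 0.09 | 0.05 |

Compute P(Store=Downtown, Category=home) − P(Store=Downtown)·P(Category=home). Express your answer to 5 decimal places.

-0.01200

P(Store=Downtown) = 0.11 + 0.10 + 0.11 = 0.32.
P(Category=home) = 0.10 + 0.06 + 0.08 + 0.02 + 0.09 = 0.35.
P(Store=Downtown, Category=home) − P(Store=Downtown)P(Category=home) = 0.10 − 0.32×0.35 = -0.01200.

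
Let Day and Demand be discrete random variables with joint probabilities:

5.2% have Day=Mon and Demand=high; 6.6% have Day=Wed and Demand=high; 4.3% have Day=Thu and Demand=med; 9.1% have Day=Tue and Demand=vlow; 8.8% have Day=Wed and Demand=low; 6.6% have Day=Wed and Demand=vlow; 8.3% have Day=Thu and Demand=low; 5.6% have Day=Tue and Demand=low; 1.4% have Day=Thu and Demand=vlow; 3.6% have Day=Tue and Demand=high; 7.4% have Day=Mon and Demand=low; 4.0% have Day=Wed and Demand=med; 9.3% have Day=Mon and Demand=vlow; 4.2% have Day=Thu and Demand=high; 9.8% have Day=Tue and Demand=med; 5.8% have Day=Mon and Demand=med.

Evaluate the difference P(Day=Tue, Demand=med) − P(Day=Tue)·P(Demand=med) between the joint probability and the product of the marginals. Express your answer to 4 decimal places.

P(Day=Tue) = 0.091 + 0.056 + 0.098 + 0.036 = 0.281.
P(Demand=med) = 0.058 + 0.098 + 0.040 + 0.043 = 0.239.
P(Day=Tue, Demand=med) − P(Day=Tue)P(Demand=med) = 0.098 − 0.281×0.239 = 0.0308.

0.0308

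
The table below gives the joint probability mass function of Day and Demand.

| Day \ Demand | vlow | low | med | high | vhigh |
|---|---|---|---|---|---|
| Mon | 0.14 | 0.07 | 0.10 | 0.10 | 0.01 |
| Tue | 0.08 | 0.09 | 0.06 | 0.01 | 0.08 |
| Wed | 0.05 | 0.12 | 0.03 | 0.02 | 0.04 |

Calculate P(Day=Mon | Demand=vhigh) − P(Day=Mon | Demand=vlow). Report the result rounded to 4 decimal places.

P(Demand=vhigh) = 0.01 + 0.08 + 0.04 = 0.13; P(Day=Mon | Demand=vhigh) = 0.01/0.13 = 0.07692.
P(Demand=vlow) = 0.14 + 0.08 + 0.05 = 0.27; P(Day=Mon | Demand=vlow) = 0.14/0.27 = 0.51852.
Difference = -0.4416.

-0.4416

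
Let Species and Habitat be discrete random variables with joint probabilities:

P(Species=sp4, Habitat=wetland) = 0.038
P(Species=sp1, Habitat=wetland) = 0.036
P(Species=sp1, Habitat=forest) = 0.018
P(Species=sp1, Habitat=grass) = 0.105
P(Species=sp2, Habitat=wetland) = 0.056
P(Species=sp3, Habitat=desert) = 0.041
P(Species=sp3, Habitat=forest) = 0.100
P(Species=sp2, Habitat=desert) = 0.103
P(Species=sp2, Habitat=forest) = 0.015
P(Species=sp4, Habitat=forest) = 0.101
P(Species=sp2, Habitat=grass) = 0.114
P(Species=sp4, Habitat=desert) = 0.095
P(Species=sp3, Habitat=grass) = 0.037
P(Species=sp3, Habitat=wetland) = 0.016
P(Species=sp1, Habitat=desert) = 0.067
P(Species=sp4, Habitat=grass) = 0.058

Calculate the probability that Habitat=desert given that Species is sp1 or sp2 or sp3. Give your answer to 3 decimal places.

P(Species=sp1) = 0.018 + 0.105 + 0.036 + 0.067 = 0.226.
P(Species=sp2) = 0.015 + 0.114 + 0.056 + 0.103 = 0.288.
P(Species=sp3) = 0.100 + 0.037 + 0.016 + 0.041 = 0.194.
P(Species ∈ {sp1, sp2, sp3}) = 0.226 + 0.288 + 0.194 = 0.708; P(Habitat=desert, Species ∈ {sp1, sp2, sp3}) = 0.067 + 0.103 + 0.041 = 0.211.
P(Habitat=desert | Species ∈ {sp1, sp2, sp3}) = 0.211/0.708 = 0.298.

0.298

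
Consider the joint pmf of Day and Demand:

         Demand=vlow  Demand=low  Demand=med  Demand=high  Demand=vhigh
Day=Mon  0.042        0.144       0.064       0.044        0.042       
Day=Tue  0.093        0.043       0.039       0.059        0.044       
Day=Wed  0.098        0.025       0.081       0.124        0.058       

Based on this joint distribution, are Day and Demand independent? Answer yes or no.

P(Day=Mon) = 0.336 and P(Demand=low) = 0.212, so their product is 0.07123, but P(Day=Mon, Demand=low) = 0.144. Since these differ, Day and Demand are not independent.

no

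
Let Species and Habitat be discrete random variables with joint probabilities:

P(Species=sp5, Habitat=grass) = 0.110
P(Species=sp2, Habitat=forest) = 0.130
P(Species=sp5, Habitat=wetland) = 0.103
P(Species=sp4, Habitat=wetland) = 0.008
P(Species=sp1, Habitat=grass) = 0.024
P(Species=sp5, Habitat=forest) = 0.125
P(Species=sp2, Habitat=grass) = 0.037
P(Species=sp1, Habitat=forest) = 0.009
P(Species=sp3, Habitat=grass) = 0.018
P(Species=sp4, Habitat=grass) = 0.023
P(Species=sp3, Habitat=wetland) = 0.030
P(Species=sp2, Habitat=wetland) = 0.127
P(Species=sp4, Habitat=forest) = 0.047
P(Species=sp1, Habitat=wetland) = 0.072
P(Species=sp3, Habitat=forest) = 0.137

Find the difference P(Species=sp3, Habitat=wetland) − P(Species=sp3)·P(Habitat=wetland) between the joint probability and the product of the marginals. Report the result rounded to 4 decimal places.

P(Species=sp3) = 0.137 + 0.018 + 0.030 = 0.185.
P(Habitat=wetland) = 0.072 + 0.127 + 0.030 + 0.008 + 0.103 = 0.340.
P(Species=sp3, Habitat=wetland) − P(Species=sp3)P(Habitat=wetland) = 0.030 − 0.185×0.340 = -0.0329.

-0.0329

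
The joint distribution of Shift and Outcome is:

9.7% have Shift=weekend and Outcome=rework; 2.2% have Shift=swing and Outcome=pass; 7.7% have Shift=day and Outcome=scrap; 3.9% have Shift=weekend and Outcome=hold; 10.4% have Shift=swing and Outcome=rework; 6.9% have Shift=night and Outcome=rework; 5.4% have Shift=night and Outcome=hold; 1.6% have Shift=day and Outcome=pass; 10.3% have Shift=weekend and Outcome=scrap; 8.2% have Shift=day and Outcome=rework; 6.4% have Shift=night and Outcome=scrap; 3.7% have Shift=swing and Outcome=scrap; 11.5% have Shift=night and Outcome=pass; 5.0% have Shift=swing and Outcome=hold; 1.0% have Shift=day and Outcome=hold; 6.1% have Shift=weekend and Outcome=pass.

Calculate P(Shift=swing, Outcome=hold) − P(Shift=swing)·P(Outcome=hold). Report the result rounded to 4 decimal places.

P(Shift=swing) = 0.022 + 0.104 + 0.037 + 0.050 = 0.213.
P(Outcome=hold) = 0.010 + 0.050 + 0.054 + 0.039 = 0.153.
P(Shift=swing, Outcome=hold) − P(Shift=swing)P(Outcome=hold) = 0.050 − 0.213×0.153 = 0.0174.

0.0174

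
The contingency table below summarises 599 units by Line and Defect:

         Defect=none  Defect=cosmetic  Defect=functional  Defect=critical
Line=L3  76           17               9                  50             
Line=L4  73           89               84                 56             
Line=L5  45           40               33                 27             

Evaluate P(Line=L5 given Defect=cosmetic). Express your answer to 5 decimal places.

0.27397

Total with Defect=cosmetic: 17 + 89 + 40 = 146.
P(Line=L5 | Defect=cosmetic) = 40/146 = 0.27397.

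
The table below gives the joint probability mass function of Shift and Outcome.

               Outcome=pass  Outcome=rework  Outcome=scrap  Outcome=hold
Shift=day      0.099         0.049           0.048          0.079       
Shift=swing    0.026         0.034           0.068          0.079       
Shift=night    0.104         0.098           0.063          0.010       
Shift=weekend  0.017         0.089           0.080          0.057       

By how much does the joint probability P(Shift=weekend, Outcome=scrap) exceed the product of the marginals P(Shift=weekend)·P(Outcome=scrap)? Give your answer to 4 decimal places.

P(Shift=weekend) = 0.017 + 0.089 + 0.080 + 0.057 = 0.243.
P(Outcome=scrap) = 0.048 + 0.068 + 0.063 + 0.080 = 0.259.
P(Shift=weekend, Outcome=scrap) − P(Shift=weekend)P(Outcome=scrap) = 0.080 − 0.243×0.259 = 0.0171.

0.0171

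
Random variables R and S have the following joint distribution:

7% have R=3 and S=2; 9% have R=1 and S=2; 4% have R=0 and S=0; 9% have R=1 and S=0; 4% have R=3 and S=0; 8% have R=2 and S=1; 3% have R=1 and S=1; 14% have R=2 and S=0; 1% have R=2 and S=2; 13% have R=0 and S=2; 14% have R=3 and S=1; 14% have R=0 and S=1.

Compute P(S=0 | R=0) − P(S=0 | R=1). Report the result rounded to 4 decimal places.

P(R=0) = 0.04 + 0.14 + 0.13 = 0.31; P(S=0 | R=0) = 0.04/0.31 = 0.12903.
P(R=1) = 0.09 + 0.03 + 0.09 = 0.21; P(S=0 | R=1) = 0.09/0.21 = 0.42857.
Difference = -0.2995.

-0.2995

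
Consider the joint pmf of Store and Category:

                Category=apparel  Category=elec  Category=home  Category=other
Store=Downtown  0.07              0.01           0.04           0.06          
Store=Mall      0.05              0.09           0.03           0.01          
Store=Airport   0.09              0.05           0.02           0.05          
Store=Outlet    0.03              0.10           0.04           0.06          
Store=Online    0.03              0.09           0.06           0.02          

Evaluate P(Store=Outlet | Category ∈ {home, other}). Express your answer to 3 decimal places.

P(Category=home) = 0.04 + 0.03 + 0.02 + 0.04 + 0.06 = 0.19.
P(Category=other) = 0.06 + 0.01 + 0.05 + 0.06 + 0.02 = 0.20.
P(Category ∈ {home, other}) = 0.19 + 0.20 = 0.39; P(Store=Outlet, Category ∈ {home, other}) = 0.04 + 0.06 = 0.10.
P(Store=Outlet | Category ∈ {home, other}) = 0.10/0.39 = 0.256.

0.256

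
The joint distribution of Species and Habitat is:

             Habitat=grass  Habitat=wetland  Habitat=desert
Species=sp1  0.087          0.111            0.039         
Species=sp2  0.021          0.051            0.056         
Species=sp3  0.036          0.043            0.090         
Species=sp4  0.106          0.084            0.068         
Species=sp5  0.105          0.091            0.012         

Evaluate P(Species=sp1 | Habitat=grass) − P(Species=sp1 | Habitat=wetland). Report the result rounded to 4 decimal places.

-0.0470

P(Habitat=grass) = 0.087 + 0.021 + 0.036 + 0.106 + 0.105 = 0.355; P(Species=sp1 | Habitat=grass) = 0.087/0.355 = 0.24507.
P(Habitat=wetland) = 0.111 + 0.051 + 0.043 + 0.084 + 0.091 = 0.380; P(Species=sp1 | Habitat=wetland) = 0.111/0.380 = 0.29211.
Difference = -0.0470.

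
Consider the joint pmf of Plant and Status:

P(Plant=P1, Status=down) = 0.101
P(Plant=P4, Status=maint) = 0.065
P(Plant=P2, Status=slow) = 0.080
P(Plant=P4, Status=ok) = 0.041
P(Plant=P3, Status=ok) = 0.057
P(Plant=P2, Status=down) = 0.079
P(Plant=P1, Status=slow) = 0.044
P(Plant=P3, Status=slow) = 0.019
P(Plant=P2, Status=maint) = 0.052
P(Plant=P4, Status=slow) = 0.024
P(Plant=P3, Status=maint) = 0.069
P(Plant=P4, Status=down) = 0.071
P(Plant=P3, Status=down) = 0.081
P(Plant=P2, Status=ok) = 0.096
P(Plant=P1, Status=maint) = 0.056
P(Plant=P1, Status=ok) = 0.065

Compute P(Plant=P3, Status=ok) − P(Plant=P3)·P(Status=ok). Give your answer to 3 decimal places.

-0.002

P(Plant=P3) = 0.057 + 0.019 + 0.081 + 0.069 = 0.226.
P(Status=ok) = 0.065 + 0.096 + 0.057 + 0.041 = 0.259.
P(Plant=P3, Status=ok) − P(Plant=P3)P(Status=ok) = 0.057 − 0.226×0.259 = -0.002.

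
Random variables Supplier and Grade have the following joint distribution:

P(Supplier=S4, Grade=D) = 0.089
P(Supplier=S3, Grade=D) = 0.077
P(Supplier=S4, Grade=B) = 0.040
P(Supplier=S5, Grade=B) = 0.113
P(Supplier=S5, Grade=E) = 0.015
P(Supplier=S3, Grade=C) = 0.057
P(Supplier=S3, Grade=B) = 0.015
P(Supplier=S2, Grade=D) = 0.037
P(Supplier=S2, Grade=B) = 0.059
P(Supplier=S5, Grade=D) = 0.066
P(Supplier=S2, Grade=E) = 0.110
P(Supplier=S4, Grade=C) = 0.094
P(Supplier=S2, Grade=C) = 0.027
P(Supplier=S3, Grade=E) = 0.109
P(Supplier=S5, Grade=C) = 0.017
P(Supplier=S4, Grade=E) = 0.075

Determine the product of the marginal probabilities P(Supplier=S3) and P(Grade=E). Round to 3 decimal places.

P(Supplier=S3) = 0.015 + 0.057 + 0.077 + 0.109 = 0.258.
P(Grade=E) = 0.110 + 0.109 + 0.075 + 0.015 = 0.309.
Product: 0.258 × 0.309 = 0.080.

0.080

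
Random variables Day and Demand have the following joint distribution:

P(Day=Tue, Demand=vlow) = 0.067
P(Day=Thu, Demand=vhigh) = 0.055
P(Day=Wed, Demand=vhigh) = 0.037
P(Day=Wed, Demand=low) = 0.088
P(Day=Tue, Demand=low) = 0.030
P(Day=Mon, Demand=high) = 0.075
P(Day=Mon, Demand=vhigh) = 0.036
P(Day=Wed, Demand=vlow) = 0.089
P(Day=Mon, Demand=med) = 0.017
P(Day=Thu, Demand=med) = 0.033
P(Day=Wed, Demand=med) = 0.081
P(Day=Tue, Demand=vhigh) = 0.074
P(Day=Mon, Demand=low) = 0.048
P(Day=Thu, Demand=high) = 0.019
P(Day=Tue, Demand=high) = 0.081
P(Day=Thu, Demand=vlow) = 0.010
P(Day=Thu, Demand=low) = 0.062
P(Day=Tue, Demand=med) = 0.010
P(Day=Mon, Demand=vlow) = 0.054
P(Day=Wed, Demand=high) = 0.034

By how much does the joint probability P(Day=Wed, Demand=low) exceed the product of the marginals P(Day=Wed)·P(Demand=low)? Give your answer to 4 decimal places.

P(Day=Wed) = 0.089 + 0.088 + 0.081 + 0.034 + 0.037 = 0.329.
P(Demand=low) = 0.048 + 0.030 + 0.088 + 0.062 = 0.228.
P(Day=Wed, Demand=low) − P(Day=Wed)P(Demand=low) = 0.088 − 0.329×0.228 = 0.0130.

0.0130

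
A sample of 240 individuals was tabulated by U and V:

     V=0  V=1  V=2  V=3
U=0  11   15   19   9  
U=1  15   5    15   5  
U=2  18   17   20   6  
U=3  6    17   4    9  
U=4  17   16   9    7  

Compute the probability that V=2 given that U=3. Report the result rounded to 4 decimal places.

Total with U=3: 6 + 17 + 4 + 9 = 36.
P(V=2 | U=3) = 4/36 = 0.1111.

0.1111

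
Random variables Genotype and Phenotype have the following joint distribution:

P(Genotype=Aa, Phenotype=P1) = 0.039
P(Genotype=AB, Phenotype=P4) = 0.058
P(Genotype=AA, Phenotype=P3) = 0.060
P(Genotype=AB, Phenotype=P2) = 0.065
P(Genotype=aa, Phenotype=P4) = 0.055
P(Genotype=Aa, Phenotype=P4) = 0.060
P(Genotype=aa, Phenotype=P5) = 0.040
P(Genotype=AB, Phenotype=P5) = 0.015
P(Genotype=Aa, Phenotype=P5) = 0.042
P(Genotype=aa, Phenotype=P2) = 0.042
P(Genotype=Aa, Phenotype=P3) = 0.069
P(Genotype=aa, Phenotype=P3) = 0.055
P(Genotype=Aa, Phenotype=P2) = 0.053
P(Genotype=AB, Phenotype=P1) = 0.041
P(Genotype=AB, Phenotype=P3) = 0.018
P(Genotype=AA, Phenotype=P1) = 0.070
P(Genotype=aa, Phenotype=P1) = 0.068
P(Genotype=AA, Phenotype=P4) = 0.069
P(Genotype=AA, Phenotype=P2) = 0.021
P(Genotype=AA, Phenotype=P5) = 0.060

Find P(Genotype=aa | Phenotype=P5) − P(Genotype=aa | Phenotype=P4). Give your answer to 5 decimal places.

P(Phenotype=P5) = 0.060 + 0.042 + 0.040 + 0.015 = 0.157; P(Genotype=aa | Phenotype=P5) = 0.040/0.157 = 0.254777.
P(Phenotype=P4) = 0.069 + 0.060 + 0.055 + 0.058 = 0.242; P(Genotype=aa | Phenotype=P4) = 0.055/0.242 = 0.227273.
Difference = 0.02750.

0.02750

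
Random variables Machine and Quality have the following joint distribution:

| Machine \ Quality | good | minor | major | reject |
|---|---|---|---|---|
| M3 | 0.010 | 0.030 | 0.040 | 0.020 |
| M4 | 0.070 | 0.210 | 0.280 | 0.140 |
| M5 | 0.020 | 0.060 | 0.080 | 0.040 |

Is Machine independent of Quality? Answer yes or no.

Every cell satisfies P(Machine,Quality) = P(Machine)·P(Quality). For instance P(Machine=M4) = 0.700, P(Quality=good) = 0.100, and 0.700×0.100 = 0.070 matches the joint entry. So Machine and Quality are independent.

yes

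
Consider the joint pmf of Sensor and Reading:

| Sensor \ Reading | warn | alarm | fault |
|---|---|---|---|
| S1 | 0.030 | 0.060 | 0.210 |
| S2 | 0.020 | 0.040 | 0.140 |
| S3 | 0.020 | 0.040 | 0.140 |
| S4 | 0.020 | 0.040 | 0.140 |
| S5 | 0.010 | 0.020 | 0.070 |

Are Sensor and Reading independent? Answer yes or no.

Every cell satisfies P(Sensor,Reading) = P(Sensor)·P(Reading). For instance P(Sensor=S5) = 0.100, P(Reading=fault) = 0.700, and 0.100×0.700 = 0.070 matches the joint entry. So Sensor and Reading are independent.

yes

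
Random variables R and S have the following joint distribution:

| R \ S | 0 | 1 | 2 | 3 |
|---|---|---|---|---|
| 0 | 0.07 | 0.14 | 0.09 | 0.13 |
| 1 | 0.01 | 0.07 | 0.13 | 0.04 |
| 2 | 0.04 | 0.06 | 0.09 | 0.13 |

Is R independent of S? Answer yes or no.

no

P(R=1) = 0.25 and P(S=2) = 0.31, so their product is 0.0775, but P(R=1, S=2) = 0.13. Since these differ, R and S are not independent.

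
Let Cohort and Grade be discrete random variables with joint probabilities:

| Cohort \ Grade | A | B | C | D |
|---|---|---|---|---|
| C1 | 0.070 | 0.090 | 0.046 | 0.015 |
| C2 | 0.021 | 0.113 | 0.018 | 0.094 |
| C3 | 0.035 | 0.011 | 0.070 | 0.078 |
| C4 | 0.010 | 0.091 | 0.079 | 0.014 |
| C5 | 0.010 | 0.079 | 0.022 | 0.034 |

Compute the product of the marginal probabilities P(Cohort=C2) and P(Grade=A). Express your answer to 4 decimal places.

0.0359

P(Cohort=C2) = 0.021 + 0.113 + 0.018 + 0.094 = 0.246.
P(Grade=A) = 0.070 + 0.021 + 0.035 + 0.010 + 0.010 = 0.146.
Product: 0.246 × 0.146 = 0.0359.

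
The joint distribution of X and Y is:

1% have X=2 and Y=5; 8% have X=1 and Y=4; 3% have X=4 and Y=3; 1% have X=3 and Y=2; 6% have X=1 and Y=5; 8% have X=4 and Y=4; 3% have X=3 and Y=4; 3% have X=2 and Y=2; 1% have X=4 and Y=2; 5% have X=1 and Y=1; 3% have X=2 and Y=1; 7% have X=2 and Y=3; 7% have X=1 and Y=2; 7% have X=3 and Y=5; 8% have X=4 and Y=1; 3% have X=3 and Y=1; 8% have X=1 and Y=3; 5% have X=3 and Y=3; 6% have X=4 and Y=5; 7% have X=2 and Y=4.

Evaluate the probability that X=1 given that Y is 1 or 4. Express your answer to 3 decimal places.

P(Y=1) = 0.05 + 0.03 + 0.03 + 0.08 = 0.19.
P(Y=4) = 0.08 + 0.07 + 0.03 + 0.08 = 0.26.
P(Y ∈ {1, 4}) = 0.19 + 0.26 = 0.45; P(X=1, Y ∈ {1, 4}) = 0.05 + 0.08 = 0.13.
P(X=1 | Y ∈ {1, 4}) = 0.13/0.45 = 0.289.

0.289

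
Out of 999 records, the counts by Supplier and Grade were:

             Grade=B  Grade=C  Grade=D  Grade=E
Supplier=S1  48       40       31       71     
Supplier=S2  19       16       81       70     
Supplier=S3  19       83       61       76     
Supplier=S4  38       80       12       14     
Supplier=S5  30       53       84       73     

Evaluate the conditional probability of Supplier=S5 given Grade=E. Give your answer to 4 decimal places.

Total with Grade=E: 71 + 70 + 76 + 14 + 73 = 304.
P(Supplier=S5 | Grade=E) = 73/304 = 0.2401.

0.2401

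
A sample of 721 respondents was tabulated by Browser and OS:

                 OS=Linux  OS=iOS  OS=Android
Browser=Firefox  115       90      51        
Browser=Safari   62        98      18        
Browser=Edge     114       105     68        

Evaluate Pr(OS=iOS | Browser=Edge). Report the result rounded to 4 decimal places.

0.3659

Total with Browser=Edge: 114 + 105 + 68 = 287.
P(OS=iOS | Browser=Edge) = 105/287 = 0.3659.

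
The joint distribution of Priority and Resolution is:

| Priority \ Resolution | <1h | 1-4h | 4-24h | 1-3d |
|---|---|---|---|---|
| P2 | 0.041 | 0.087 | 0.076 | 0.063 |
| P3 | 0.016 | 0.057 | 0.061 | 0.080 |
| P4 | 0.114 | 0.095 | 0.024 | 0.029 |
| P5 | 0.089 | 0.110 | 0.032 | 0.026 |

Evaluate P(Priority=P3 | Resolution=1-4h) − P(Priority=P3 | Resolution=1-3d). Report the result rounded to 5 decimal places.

-0.24072

P(Resolution=1-4h) = 0.087 + 0.057 + 0.095 + 0.110 = 0.349; P(Priority=P3 | Resolution=1-4h) = 0.057/0.349 = 0.163324.
P(Resolution=1-3d) = 0.063 + 0.080 + 0.029 + 0.026 = 0.198; P(Priority=P3 | Resolution=1-3d) = 0.080/0.198 = 0.404040.
Difference = -0.24072.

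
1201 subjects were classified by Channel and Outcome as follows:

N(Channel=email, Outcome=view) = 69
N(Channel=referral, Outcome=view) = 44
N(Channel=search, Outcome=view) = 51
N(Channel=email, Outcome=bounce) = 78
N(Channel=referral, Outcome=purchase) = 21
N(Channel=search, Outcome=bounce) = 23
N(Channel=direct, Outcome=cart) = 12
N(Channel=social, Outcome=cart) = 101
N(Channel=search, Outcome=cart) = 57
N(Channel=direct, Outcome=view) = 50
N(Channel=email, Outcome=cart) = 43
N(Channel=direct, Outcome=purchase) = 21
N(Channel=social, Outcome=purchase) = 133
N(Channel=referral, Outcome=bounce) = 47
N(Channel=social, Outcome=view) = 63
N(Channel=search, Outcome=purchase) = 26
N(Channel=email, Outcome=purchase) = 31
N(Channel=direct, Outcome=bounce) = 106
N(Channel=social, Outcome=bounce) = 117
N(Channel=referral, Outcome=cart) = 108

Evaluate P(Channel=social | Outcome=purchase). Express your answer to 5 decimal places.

0.57328

Total with Outcome=purchase: 31 + 26 + 133 + 21 + 21 = 232.
P(Channel=social | Outcome=purchase) = 133/232 = 0.57328.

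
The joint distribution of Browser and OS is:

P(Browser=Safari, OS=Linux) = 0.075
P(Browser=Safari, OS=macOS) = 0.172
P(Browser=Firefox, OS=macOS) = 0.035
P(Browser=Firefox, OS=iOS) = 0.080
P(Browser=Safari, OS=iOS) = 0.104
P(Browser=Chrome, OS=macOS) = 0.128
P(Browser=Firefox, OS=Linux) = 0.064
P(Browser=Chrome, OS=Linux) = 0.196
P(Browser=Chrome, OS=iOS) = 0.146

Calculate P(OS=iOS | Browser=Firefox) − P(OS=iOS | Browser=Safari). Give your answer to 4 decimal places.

0.1506

P(Browser=Firefox) = 0.035 + 0.064 + 0.080 = 0.179; P(OS=iOS | Browser=Firefox) = 0.080/0.179 = 0.44693.
P(Browser=Safari) = 0.172 + 0.075 + 0.104 = 0.351; P(OS=iOS | Browser=Safari) = 0.104/0.351 = 0.29630.
Difference = 0.1506.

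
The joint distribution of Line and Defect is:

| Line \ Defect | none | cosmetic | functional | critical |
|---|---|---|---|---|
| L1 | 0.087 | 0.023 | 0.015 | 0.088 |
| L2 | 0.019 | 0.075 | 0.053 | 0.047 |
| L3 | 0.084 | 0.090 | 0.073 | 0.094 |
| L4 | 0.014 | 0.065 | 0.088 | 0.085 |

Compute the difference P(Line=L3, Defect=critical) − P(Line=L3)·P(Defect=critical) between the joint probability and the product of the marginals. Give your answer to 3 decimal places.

-0.013

P(Line=L3) = 0.084 + 0.090 + 0.073 + 0.094 = 0.341.
P(Defect=critical) = 0.088 + 0.047 + 0.094 + 0.085 = 0.314.
P(Line=L3, Defect=critical) − P(Line=L3)P(Defect=critical) = 0.094 − 0.341×0.314 = -0.013.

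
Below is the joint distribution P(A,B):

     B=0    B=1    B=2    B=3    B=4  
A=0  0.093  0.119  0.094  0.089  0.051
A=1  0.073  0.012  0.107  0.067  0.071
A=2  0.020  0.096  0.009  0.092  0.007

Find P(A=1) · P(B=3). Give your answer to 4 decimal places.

P(A=1) = 0.073 + 0.012 + 0.107 + 0.067 + 0.071 = 0.330.
P(B=3) = 0.089 + 0.067 + 0.092 = 0.248.
Product: 0.330 × 0.248 = 0.0818.

0.0818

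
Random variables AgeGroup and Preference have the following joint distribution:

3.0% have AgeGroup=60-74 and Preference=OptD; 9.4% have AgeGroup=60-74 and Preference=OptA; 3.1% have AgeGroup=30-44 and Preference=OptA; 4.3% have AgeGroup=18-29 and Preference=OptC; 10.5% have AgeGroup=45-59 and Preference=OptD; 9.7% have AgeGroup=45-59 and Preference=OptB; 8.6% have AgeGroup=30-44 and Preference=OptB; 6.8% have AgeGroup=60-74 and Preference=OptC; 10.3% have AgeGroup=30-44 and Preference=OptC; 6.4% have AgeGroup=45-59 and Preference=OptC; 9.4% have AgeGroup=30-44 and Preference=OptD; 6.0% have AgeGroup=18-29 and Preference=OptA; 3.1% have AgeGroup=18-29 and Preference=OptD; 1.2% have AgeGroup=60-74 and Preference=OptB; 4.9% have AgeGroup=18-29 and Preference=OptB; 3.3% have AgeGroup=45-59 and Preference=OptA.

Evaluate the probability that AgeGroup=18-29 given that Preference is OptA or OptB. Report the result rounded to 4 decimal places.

P(Preference=OptA) = 0.060 + 0.031 + 0.033 + 0.094 = 0.218.
P(Preference=OptB) = 0.049 + 0.086 + 0.097 + 0.012 = 0.244.
P(Preference ∈ {OptA, OptB}) = 0.218 + 0.244 = 0.462; P(AgeGroup=18-29, Preference ∈ {OptA, OptB}) = 0.060 + 0.049 = 0.109.
P(AgeGroup=18-29 | Preference ∈ {OptA, OptB}) = 0.109/0.462 = 0.2359.

0.2359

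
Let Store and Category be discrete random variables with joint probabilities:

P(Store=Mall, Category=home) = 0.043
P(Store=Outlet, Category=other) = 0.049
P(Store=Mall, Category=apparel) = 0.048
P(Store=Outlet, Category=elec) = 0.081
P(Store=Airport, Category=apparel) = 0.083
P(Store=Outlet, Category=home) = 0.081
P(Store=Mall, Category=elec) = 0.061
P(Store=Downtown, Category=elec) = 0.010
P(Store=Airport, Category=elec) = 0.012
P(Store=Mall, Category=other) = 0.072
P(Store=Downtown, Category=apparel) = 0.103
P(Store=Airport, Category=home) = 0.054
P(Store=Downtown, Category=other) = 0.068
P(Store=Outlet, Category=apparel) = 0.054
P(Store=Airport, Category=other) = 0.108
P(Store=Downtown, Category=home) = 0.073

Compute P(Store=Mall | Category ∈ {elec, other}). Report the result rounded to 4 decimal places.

P(Category=elec) = 0.010 + 0.061 + 0.012 + 0.081 = 0.164.
P(Category=other) = 0.068 + 0.072 + 0.108 + 0.049 = 0.297.
P(Category ∈ {elec, other}) = 0.164 + 0.297 = 0.461; P(Store=Mall, Category ∈ {elec, other}) = 0.061 + 0.072 = 0.133.
P(Store=Mall | Category ∈ {elec, other}) = 0.133/0.461 = 0.2885.

0.2885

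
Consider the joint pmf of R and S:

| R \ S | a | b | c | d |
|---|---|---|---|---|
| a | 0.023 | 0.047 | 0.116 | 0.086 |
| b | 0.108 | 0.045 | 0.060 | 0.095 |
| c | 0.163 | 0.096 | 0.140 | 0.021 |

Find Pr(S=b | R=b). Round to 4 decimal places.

0.1461

P(R=b) = 0.108 + 0.045 + 0.060 + 0.095 = 0.308.
P(S=b | R=b) = 0.045/0.308 = 0.1461.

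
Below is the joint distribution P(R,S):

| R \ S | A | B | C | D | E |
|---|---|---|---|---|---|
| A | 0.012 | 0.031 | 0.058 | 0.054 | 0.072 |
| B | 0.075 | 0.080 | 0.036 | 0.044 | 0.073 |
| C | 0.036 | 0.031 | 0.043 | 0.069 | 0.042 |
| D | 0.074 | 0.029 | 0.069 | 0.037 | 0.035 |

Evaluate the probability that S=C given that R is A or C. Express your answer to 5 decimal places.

0.22545

P(R=A) = 0.012 + 0.031 + 0.058 + 0.054 + 0.072 = 0.227.
P(R=C) = 0.036 + 0.031 + 0.043 + 0.069 + 0.042 = 0.221.
P(R ∈ {A, C}) = 0.227 + 0.221 = 0.448; P(S=C, R ∈ {A, C}) = 0.058 + 0.043 = 0.101.
P(S=C | R ∈ {A, C}) = 0.101/0.448 = 0.22545.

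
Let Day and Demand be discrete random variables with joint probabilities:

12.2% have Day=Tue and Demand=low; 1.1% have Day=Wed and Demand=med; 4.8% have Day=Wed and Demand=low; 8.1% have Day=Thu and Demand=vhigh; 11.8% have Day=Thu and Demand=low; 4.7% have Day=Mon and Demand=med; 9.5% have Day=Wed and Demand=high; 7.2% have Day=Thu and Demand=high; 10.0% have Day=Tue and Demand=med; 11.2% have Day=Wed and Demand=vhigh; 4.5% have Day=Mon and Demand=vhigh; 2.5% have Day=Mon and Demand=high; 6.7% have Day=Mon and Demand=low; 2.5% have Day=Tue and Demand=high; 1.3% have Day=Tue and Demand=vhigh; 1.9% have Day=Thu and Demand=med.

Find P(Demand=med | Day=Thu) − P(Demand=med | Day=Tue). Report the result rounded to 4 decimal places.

-0.3191

P(Day=Thu) = 0.118 + 0.019 + 0.072 + 0.081 = 0.290; P(Demand=med | Day=Thu) = 0.019/0.290 = 0.06552.
P(Day=Tue) = 0.122 + 0.100 + 0.025 + 0.013 = 0.260; P(Demand=med | Day=Tue) = 0.100/0.260 = 0.38462.
Difference = -0.3191.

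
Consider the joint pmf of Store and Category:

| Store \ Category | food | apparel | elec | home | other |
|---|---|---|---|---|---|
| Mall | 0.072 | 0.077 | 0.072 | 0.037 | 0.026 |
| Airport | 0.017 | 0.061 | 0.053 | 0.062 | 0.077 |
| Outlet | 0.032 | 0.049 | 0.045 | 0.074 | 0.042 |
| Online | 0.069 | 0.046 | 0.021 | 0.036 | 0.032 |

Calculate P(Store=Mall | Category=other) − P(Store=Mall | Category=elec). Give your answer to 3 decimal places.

P(Category=other) = 0.026 + 0.077 + 0.042 + 0.032 = 0.177; P(Store=Mall | Category=other) = 0.026/0.177 = 0.1469.
P(Category=elec) = 0.072 + 0.053 + 0.045 + 0.021 = 0.191; P(Store=Mall | Category=elec) = 0.072/0.191 = 0.3770.
Difference = -0.230.

-0.230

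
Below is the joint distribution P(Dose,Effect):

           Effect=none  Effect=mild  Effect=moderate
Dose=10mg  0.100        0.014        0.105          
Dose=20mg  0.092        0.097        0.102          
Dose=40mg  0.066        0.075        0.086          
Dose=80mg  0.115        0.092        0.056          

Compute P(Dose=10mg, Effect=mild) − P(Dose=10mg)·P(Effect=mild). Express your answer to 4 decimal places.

P(Dose=10mg) = 0.100 + 0.014 + 0.105 = 0.219.
P(Effect=mild) = 0.014 + 0.097 + 0.075 + 0.092 = 0.278.
P(Dose=10mg, Effect=mild) − P(Dose=10mg)P(Effect=mild) = 0.014 − 0.219×0.278 = -0.0469.

-0.0469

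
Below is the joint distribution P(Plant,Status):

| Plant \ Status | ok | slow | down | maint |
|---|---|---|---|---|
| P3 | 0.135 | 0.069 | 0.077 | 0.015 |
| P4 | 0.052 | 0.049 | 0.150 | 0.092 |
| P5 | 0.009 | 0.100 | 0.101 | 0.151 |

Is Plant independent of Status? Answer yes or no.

P(Plant=P3) = 0.296 and P(Status=ok) = 0.196, so their product is 0.05802, but P(Plant=P3, Status=ok) = 0.135. Since these differ, Plant and Status are not independent.

no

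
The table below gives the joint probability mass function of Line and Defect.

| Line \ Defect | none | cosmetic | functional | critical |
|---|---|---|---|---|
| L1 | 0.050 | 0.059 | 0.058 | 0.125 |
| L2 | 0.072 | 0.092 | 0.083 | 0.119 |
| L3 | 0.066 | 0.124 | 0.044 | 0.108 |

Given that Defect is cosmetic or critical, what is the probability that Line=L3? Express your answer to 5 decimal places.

0.37002

P(Defect=cosmetic) = 0.059 + 0.092 + 0.124 = 0.275.
P(Defect=critical) = 0.125 + 0.119 + 0.108 = 0.352.
P(Defect ∈ {cosmetic, critical}) = 0.275 + 0.352 = 0.627; P(Line=L3, Defect ∈ {cosmetic, critical}) = 0.124 + 0.108 = 0.232.
P(Line=L3 | Defect ∈ {cosmetic, critical}) = 0.232/0.627 = 0.37002.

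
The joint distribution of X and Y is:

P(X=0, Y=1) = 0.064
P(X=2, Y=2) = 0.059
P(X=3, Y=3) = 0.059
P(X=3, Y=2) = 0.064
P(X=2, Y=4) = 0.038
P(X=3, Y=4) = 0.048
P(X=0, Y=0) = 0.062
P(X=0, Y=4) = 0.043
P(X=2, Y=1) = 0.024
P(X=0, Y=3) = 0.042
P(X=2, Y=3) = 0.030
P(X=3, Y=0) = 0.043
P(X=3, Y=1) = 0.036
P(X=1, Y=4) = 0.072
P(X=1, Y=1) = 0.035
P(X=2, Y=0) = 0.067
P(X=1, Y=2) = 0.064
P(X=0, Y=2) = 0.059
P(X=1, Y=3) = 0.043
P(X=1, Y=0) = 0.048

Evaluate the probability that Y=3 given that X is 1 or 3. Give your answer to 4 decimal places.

0.1992

P(X=1) = 0.048 + 0.035 + 0.064 + 0.043 + 0.072 = 0.262.
P(X=3) = 0.043 + 0.036 + 0.064 + 0.059 + 0.048 = 0.250.
P(X ∈ {1, 3}) = 0.262 + 0.250 = 0.512; P(Y=3, X ∈ {1, 3}) = 0.043 + 0.059 = 0.102.
P(Y=3 | X ∈ {1, 3}) = 0.102/0.512 = 0.1992.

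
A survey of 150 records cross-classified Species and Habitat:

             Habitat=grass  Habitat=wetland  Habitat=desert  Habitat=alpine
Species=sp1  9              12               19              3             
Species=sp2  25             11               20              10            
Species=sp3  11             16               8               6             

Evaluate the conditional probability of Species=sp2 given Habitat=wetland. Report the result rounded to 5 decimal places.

Total with Habitat=wetland: 12 + 11 + 16 = 39.
P(Species=sp2 | Habitat=wetland) = 11/39 = 0.28205.

0.28205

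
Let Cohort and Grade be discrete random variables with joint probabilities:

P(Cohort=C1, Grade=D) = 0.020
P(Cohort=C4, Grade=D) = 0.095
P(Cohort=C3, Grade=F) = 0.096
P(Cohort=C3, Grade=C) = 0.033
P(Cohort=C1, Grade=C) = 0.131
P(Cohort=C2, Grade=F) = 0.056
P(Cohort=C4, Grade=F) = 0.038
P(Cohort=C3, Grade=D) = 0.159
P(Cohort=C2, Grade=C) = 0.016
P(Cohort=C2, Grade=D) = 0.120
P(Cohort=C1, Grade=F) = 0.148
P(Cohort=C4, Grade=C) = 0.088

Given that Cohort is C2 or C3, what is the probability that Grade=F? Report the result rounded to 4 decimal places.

P(Cohort=C2) = 0.016 + 0.120 + 0.056 = 0.192.
P(Cohort=C3) = 0.033 + 0.159 + 0.096 = 0.288.
P(Cohort ∈ {C2, C3}) = 0.192 + 0.288 = 0.480; P(Grade=F, Cohort ∈ {C2, C3}) = 0.056 + 0.096 = 0.152.
P(Grade=F | Cohort ∈ {C2, C3}) = 0.152/0.480 = 0.3167.

0.3167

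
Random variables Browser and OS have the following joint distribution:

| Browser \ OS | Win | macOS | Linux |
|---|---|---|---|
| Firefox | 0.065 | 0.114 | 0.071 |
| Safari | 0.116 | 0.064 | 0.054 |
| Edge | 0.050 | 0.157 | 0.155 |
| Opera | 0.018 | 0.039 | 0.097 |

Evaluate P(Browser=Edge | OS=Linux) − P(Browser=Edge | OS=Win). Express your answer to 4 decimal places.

0.2103

P(OS=Linux) = 0.071 + 0.054 + 0.155 + 0.097 = 0.377; P(Browser=Edge | OS=Linux) = 0.155/0.377 = 0.41114.
P(OS=Win) = 0.065 + 0.116 + 0.050 + 0.018 = 0.249; P(Browser=Edge | OS=Win) = 0.050/0.249 = 0.20080.
Difference = 0.2103.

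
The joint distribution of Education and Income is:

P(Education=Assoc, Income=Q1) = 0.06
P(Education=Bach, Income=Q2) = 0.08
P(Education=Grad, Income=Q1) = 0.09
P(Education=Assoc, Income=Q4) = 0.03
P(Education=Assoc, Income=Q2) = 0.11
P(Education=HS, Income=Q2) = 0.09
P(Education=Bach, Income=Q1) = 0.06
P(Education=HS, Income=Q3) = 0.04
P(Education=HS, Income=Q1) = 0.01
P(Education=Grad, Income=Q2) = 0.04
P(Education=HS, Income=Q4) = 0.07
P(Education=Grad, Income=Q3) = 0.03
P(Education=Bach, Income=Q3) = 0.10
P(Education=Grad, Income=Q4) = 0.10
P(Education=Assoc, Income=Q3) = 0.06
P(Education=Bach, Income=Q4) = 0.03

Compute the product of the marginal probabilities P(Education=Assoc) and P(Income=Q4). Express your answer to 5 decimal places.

P(Education=Assoc) = 0.06 + 0.11 + 0.06 + 0.03 = 0.26.
P(Income=Q4) = 0.07 + 0.03 + 0.03 + 0.10 = 0.23.
Product: 0.26 × 0.23 = 0.05980.

0.05980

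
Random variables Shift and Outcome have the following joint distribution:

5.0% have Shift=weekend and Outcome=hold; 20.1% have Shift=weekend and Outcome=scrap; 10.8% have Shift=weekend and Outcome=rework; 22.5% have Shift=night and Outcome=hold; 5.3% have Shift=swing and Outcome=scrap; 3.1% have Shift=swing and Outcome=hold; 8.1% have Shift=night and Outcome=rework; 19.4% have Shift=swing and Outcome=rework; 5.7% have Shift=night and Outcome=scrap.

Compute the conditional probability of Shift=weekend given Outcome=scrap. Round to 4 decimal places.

0.6463

P(Outcome=scrap) = 0.053 + 0.057 + 0.201 = 0.311.
P(Shift=weekend | Outcome=scrap) = 0.201/0.311 = 0.6463.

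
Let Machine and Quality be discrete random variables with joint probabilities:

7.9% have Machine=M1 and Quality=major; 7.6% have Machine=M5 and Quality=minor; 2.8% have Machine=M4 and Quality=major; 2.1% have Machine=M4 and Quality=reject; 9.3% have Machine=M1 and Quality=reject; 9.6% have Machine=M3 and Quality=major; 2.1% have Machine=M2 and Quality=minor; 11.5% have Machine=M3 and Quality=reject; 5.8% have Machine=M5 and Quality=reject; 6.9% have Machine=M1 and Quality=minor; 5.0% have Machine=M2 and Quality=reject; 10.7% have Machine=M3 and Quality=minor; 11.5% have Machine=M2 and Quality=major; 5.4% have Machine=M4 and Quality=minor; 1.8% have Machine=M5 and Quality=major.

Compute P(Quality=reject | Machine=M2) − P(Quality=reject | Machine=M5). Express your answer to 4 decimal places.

-0.1128

P(Machine=M2) = 0.021 + 0.115 + 0.050 = 0.186; P(Quality=reject | Machine=M2) = 0.050/0.186 = 0.26882.
P(Machine=M5) = 0.076 + 0.018 + 0.058 = 0.152; P(Quality=reject | Machine=M5) = 0.058/0.152 = 0.38158.
Difference = -0.1128.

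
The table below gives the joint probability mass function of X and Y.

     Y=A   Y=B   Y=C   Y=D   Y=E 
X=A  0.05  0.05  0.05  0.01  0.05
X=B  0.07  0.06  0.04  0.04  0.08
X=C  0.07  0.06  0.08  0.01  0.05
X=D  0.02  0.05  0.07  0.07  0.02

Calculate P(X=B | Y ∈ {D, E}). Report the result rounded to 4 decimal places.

0.3636

P(Y=D) = 0.01 + 0.04 + 0.01 + 0.07 = 0.13.
P(Y=E) = 0.05 + 0.08 + 0.05 + 0.02 = 0.20.
P(Y ∈ {D, E}) = 0.13 + 0.20 = 0.33; P(X=B, Y ∈ {D, E}) = 0.04 + 0.08 = 0.12.
P(X=B | Y ∈ {D, E}) = 0.12/0.33 = 0.3636.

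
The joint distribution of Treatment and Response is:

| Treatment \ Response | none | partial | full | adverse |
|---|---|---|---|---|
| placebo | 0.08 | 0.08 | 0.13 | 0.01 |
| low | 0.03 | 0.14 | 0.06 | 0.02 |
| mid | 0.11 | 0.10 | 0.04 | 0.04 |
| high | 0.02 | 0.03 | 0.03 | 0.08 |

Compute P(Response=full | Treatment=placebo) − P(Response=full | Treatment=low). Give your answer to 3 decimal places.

P(Treatment=placebo) = 0.08 + 0.08 + 0.13 + 0.01 = 0.30; P(Response=full | Treatment=placebo) = 0.13/0.30 = 0.4333.
P(Treatment=low) = 0.03 + 0.14 + 0.06 + 0.02 = 0.25; P(Response=full | Treatment=low) = 0.06/0.25 = 0.2400.
Difference = 0.193.

0.193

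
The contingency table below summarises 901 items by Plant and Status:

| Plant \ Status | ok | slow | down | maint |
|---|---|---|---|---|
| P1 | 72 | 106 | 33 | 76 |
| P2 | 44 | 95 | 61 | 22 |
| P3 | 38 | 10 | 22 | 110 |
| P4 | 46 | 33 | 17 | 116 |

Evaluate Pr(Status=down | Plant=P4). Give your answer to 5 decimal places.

Total with Plant=P4: 46 + 33 + 17 + 116 = 212.
P(Status=down | Plant=P4) = 17/212 = 0.08019.

0.08019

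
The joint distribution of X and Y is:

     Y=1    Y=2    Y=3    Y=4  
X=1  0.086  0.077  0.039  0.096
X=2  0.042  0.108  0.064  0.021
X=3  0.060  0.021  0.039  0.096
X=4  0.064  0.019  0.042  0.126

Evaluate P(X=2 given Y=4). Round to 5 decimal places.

P(Y=4) = 0.096 + 0.021 + 0.096 + 0.126 = 0.339.
P(X=2 | Y=4) = 0.021/0.339 = 0.06195.

0.06195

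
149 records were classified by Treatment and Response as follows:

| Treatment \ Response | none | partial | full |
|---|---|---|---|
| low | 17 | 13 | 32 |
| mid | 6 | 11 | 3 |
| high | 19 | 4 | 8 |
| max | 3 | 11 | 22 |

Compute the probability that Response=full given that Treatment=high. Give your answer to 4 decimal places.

0.2581

Total with Treatment=high: 19 + 4 + 8 = 31.
P(Response=full | Treatment=high) = 8/31 = 0.2581.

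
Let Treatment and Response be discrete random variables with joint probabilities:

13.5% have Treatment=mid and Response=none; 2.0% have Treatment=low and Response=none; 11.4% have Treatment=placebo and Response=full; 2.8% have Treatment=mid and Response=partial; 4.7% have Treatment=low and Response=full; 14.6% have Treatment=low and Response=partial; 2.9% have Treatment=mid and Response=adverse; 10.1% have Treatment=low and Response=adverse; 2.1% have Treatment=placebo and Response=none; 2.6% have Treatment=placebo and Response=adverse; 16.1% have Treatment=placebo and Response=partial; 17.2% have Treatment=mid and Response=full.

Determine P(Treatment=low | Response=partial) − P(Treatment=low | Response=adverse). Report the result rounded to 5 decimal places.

-0.21162

P(Response=partial) = 0.161 + 0.146 + 0.028 = 0.335; P(Treatment=low | Response=partial) = 0.146/0.335 = 0.435821.
P(Response=adverse) = 0.026 + 0.101 + 0.029 = 0.156; P(Treatment=low | Response=adverse) = 0.101/0.156 = 0.647436.
Difference = -0.21162.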